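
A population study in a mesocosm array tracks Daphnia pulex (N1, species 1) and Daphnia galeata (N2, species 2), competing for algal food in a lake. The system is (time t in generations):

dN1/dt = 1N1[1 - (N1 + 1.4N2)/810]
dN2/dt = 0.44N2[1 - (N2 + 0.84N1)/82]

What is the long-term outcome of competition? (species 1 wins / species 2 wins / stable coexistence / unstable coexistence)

Compare the nullcline intercepts: K1/α12 = 810/1.4 = 579 > K2 = 82; K2/α21 = 82/0.84 = 97.6 < K1 = 810.
Since the inequalities point opposite ways, species 1 can invade but species 2 cannot.

species 1 excludes species 2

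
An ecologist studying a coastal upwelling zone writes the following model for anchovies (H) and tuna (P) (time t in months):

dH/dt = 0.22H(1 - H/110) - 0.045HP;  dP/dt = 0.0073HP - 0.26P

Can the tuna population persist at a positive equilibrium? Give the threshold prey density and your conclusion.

The predator equation gives dP/dt > 0 only when H > 0.26/0.0073 = 35.6.
Without the predator, H → K = 110. Since 110 > 35.6, the predator can invade and persist.

Threshold H = 35.6; K > 35.6, so yes, the predator persists.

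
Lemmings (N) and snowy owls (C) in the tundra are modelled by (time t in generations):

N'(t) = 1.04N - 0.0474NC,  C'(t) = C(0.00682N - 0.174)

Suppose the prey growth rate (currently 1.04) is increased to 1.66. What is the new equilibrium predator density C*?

C* ≈ 35

At the interior fixed point, setting dN/dt = 0 with N > 0 fixes C* = (prey growth rate)/(NC coefficient) — independent of the other coefficients.
With the change, C* = 1.66/0.0474 = 35; it rises from 21.9.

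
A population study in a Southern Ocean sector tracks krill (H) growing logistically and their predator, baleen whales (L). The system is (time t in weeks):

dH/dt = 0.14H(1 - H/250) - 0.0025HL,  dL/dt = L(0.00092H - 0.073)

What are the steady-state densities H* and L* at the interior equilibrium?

From dL/dt = 0 with L > 0: 0.00092H* = 0.073, so H* = 79.3.
Substitute into dH/dt = 0: 0.14(1 - 79.3/250) = 0.0025L*.
The bracket is 0.683, giving L* = 0.0956/0.0025 = 38.2.

H* ≈ 79.3, L* ≈ 38.2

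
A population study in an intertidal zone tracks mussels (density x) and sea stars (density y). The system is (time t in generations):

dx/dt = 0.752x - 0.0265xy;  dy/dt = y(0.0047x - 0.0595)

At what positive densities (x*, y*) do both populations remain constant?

Set dy/dt = 0 with y > 0: 0.0047x - 0.0595 = 0, so x* = 0.0595/0.0047 = 12.7.
Set dx/dt = 0 with x > 0: 0.752 - 0.0265y = 0, so y* = 0.752/0.0265 = 28.4.

x* ≈ 12.7, y* ≈ 28.4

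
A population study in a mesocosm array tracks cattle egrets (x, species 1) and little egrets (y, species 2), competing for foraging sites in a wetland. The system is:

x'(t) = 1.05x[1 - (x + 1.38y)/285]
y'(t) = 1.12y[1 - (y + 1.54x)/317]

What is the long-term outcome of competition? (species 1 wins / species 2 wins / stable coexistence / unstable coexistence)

unstable coexistence (outcome depends on initial conditions)

Compare the nullcline intercepts: K1/α12 = 285/1.38 = 207 < K2 = 317; K2/α21 = 317/1.54 = 206 < K1 = 285.
Since both are reversed, neither can invade when rare; the interior point is a saddle.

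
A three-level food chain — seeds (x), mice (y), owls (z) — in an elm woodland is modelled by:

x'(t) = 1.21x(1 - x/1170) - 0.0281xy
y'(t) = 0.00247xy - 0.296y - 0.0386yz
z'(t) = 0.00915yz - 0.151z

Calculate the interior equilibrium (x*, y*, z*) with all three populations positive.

x* ≈ 722, y* ≈ 16.5, z* ≈ 38.5

From dz/dt = 0: 0.00915y* = 0.151, so y* = 16.5.
From dx/dt = 0: 1.21(1 - x*/1170) = 0.0281·16.5, giving x* = 1170·(1 - 0.383) = 722.
From dy/dt = 0: 0.00247·722 - 0.296 = 0.0386z*, so z* = 1.49/0.0386 = 38.5.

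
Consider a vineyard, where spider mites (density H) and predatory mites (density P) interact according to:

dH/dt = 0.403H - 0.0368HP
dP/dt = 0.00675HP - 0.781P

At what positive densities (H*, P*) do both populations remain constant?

Set dP/dt = 0 with P > 0: 0.00675H - 0.781 = 0, so H* = 0.781/0.00675 = 116.
Set dH/dt = 0 with H > 0: 0.403 - 0.0368P = 0, so P* = 0.403/0.0368 = 11.

H* ≈ 116, P* ≈ 11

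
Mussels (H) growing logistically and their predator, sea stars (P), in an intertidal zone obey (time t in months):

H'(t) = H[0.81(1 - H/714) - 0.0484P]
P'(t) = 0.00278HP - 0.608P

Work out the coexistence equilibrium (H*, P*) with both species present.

From dP/dt = 0 with P > 0: 0.00278H* = 0.608, so H* = 219.
Substitute into dH/dt = 0: 0.81(1 - 219/714) = 0.0484P*.
The bracket is 0.694, giving P* = 0.562/0.0484 = 11.6.

H* ≈ 219, P* ≈ 11.6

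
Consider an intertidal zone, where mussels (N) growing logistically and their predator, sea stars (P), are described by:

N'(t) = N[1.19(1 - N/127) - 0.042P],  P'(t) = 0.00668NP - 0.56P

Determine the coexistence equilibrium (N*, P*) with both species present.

N* ≈ 83.8, P* ≈ 9.63

From dP/dt = 0 with P > 0: 0.00668N* = 0.56, so N* = 83.8.
Substitute into dN/dt = 0: 1.19(1 - 83.8/127) = 0.042P*.
The bracket is 0.34, giving P* = 0.404/0.042 = 9.63.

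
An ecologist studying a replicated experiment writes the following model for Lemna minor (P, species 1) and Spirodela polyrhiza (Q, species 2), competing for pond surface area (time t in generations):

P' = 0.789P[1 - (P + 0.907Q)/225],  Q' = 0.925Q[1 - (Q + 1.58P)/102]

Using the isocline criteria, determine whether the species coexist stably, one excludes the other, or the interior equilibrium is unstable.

Compare the nullcline intercepts: K1/α12 = 225/0.907 = 248 > K2 = 102; K2/α21 = 102/1.58 = 64.6 < K1 = 225.
Since the inequalities point opposite ways, species 1 can invade but species 2 cannot.

species 1 excludes species 2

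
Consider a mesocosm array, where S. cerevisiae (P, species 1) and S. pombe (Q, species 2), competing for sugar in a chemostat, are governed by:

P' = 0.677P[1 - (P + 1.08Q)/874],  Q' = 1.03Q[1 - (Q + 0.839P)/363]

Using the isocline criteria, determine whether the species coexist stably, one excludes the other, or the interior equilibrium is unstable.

Compare the nullcline intercepts: K1/α12 = 874/1.08 = 809 > K2 = 363; K2/α21 = 363/0.839 = 433 < K1 = 874.
Since the inequalities point opposite ways, species 1 can invade but species 2 cannot.

species 1 excludes species 2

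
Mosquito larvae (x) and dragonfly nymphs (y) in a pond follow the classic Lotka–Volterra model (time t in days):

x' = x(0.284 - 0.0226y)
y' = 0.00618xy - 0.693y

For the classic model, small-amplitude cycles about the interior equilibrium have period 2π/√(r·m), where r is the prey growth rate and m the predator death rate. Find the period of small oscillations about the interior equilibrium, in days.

Here r = 0.284 and m = 0.693, so r·m = 0.197.
ω = √0.197 = 0.444 per day, hence T = 2π/ω ≈ 14.2 days.

T ≈ 14.2 days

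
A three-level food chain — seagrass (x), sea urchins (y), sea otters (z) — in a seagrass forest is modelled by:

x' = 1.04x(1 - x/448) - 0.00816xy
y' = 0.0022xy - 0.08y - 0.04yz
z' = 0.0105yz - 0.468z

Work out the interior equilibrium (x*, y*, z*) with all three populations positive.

From dz/dt = 0: 0.0105y* = 0.468, so y* = 44.6.
From dx/dt = 0: 1.04(1 - x*/448) = 0.00816·44.6, giving x* = 448·(1 - 0.35) = 291.
From dy/dt = 0: 0.0022·291 - 0.08 = 0.04z*, so z* = 0.561/0.04 = 14.

x* ≈ 291, y* ≈ 44.6, z* ≈ 14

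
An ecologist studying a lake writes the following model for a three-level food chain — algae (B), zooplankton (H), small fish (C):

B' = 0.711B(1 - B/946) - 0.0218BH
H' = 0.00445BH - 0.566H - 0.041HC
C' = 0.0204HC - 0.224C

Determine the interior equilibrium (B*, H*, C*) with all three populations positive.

From dC/dt = 0: 0.0204H* = 0.224, so H* = 11.
From dB/dt = 0: 0.711(1 - B*/946) = 0.0218·11, giving B* = 946·(1 - 0.337) = 628.
From dH/dt = 0: 0.00445·628 - 0.566 = 0.041C*, so C* = 2.23/0.041 = 54.3.

B* ≈ 628, H* ≈ 11, C* ≈ 54.3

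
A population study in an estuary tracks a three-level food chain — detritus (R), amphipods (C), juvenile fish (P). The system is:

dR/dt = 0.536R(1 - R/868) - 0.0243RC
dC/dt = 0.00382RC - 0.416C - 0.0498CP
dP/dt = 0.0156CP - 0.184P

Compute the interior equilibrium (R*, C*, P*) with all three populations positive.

From dP/dt = 0: 0.0156C* = 0.184, so C* = 11.8.
From dR/dt = 0: 0.536(1 - R*/868) = 0.0243·11.8, giving R* = 868·(1 - 0.535) = 404.
From dC/dt = 0: 0.00382·404 - 0.416 = 0.0498P*, so P* = 1.13/0.0498 = 22.6.

R* ≈ 404, C* ≈ 11.8, P* ≈ 22.6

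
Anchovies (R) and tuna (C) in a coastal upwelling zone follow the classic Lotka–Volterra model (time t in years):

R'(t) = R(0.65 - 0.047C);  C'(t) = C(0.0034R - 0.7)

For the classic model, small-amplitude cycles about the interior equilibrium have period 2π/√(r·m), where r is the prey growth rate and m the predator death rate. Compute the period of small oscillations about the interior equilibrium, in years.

Here r = 0.65 and m = 0.7, so r·m = 0.455.
ω = √0.455 = 0.675 per year, hence T = 2π/ω ≈ 9.31 years.

T ≈ 9.31 years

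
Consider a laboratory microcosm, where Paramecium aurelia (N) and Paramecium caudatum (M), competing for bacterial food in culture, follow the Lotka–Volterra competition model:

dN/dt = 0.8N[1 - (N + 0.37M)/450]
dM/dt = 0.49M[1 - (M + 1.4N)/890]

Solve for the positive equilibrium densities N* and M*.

N* ≈ 250, M* ≈ 539

Setting both brackets to zero gives the nullclines N + 0.37M = 450 and 1.4N + M = 890.
Substituting M = 890 - 1.4N into the first: N(1 - 0.37·1.4) = 450 - 0.37·890.
So N* = 121/0.482 = 250, and then M* = 890 - 1.4·250 = 539.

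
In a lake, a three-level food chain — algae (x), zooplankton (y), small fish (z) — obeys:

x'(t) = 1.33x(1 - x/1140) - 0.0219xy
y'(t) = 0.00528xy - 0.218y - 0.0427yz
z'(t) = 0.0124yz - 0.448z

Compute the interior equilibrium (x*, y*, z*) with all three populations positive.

x* ≈ 462, y* ≈ 36.1, z* ≈ 52

From dz/dt = 0: 0.0124y* = 0.448, so y* = 36.1.
From dx/dt = 0: 1.33(1 - x*/1140) = 0.0219·36.1, giving x* = 1140·(1 - 0.595) = 462.
From dy/dt = 0: 0.00528·462 - 0.218 = 0.0427z*, so z* = 2.22/0.0427 = 52.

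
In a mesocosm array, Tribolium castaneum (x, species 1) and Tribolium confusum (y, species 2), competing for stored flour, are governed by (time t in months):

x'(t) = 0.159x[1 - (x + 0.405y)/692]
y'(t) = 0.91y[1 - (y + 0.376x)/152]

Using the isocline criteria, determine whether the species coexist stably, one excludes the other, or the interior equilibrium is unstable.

Compare the nullcline intercepts: K1/α12 = 692/0.405 = 1710 > K2 = 152; K2/α21 = 152/0.376 = 404 < K1 = 692.
Since the inequalities point opposite ways, species 1 can invade but species 2 cannot.

species 1 excludes species 2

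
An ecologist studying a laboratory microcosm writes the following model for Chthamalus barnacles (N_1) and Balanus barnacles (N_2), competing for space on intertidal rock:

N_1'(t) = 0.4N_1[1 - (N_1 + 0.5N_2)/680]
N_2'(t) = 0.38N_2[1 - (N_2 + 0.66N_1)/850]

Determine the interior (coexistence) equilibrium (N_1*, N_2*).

N_1* ≈ 381, N_2* ≈ 599

Setting both brackets to zero gives the nullclines N_1 + 0.5N_2 = 680 and 0.66N_1 + N_2 = 850.
Substituting N_2 = 850 - 0.66N_1 into the first: N_1(1 - 0.5·0.66) = 680 - 0.5·850.
So N_1* = 255/0.67 = 381, and then N_2* = 850 - 0.66·381 = 599.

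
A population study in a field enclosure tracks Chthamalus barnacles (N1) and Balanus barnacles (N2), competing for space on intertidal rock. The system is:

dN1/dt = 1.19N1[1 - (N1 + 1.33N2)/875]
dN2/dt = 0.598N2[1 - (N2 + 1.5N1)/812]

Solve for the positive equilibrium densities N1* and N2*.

Setting both brackets to zero gives the nullclines N1 + 1.33N2 = 875 and 1.5N1 + N2 = 812.
Substituting N2 = 812 - 1.5N1 into the first: N1(1 - 1.33·1.5) = 875 - 1.33·812.
So N1* = -205/-0.995 = 206, and then N2* = 812 - 1.5·206 = 503.

N1* ≈ 206, N2* ≈ 503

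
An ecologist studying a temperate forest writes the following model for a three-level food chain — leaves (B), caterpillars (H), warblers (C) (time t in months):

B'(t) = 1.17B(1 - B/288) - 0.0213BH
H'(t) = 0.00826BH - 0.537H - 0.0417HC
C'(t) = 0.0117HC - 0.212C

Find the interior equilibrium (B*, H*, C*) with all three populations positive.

B* ≈ 193, H* ≈ 18.1, C* ≈ 25.4

From dC/dt = 0: 0.0117H* = 0.212, so H* = 18.1.
From dB/dt = 0: 1.17(1 - B*/288) = 0.0213·18.1, giving B* = 288·(1 - 0.33) = 193.
From dH/dt = 0: 0.00826·193 - 0.537 = 0.0417C*, so C* = 1.06/0.0417 = 25.4.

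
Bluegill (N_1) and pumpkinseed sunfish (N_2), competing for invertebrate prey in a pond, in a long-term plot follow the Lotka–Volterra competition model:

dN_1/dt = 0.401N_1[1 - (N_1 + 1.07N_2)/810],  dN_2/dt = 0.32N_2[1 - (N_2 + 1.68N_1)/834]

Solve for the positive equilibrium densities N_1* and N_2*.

N_1* ≈ 103, N_2* ≈ 660

Setting both brackets to zero gives the nullclines N_1 + 1.07N_2 = 810 and 1.68N_1 + N_2 = 834.
Substituting N_2 = 834 - 1.68N_1 into the first: N_1(1 - 1.07·1.68) = 810 - 1.07·834.
So N_1* = -82.4/-0.798 = 103, and then N_2* = 834 - 1.68·103 = 660.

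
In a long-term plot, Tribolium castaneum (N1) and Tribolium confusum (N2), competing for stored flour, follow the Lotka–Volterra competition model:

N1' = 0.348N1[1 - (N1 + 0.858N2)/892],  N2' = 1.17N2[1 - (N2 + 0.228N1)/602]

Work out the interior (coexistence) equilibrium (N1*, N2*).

Setting both brackets to zero gives the nullclines N1 + 0.858N2 = 892 and 0.228N1 + N2 = 602.
Substituting N2 = 602 - 0.228N1 into the first: N1(1 - 0.858·0.228) = 892 - 0.858·602.
So N1* = 375/0.804 = 467, and then N2* = 602 - 0.228·467 = 496.

N1* ≈ 467, N2* ≈ 496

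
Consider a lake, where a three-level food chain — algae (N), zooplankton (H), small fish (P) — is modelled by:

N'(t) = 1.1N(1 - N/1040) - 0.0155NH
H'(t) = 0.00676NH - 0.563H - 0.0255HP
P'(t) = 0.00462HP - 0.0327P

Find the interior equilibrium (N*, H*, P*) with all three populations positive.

From dP/dt = 0: 0.00462H* = 0.0327, so H* = 7.08.
From dN/dt = 0: 1.1(1 - N*/1040) = 0.0155·7.08, giving N* = 1040·(1 - 0.0997) = 936.
From dH/dt = 0: 0.00676·936 - 0.563 = 0.0255P*, so P* = 5.77/0.0255 = 226.

N* ≈ 936, H* ≈ 7.08, P* ≈ 226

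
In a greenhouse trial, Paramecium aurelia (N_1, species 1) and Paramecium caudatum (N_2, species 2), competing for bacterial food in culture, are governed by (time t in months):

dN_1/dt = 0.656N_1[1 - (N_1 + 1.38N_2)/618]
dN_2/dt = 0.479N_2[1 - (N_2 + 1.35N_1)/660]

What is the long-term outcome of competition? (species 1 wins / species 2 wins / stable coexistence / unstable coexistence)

unstable coexistence (outcome depends on initial conditions)

Compare the nullcline intercepts: K1/α12 = 618/1.38 = 448 < K2 = 660; K2/α21 = 660/1.35 = 489 < K1 = 618.
Since both are reversed, neither can invade when rare; the interior point is a saddle.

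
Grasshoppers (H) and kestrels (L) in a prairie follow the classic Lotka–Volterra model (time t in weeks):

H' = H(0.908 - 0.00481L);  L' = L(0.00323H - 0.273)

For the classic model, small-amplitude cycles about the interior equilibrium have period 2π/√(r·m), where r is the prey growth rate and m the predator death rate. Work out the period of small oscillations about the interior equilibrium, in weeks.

T ≈ 12.6 weeks

Here r = 0.908 and m = 0.273, so r·m = 0.248.
ω = √0.248 = 0.498 per week, hence T = 2π/ω ≈ 12.6 weeks.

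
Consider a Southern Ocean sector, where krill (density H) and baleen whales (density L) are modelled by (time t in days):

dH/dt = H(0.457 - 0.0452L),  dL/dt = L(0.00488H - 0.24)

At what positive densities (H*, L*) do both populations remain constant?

Set dL/dt = 0 with L > 0: 0.00488H - 0.24 = 0, so H* = 0.24/0.00488 = 49.2.
Set dH/dt = 0 with H > 0: 0.457 - 0.0452L = 0, so L* = 0.457/0.0452 = 10.1.

H* ≈ 49.2, L* ≈ 10.1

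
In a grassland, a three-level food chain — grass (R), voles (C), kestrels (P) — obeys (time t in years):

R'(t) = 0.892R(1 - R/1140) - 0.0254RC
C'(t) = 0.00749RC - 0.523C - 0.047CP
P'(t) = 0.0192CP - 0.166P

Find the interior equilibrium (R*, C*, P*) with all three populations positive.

R* ≈ 859, C* ≈ 8.65, P* ≈ 126

From dP/dt = 0: 0.0192C* = 0.166, so C* = 8.65.
From dR/dt = 0: 0.892(1 - R*/1140) = 0.0254·8.65, giving R* = 1140·(1 - 0.246) = 859.
From dC/dt = 0: 0.00749·859 - 0.523 = 0.047P*, so P* = 5.91/0.047 = 126.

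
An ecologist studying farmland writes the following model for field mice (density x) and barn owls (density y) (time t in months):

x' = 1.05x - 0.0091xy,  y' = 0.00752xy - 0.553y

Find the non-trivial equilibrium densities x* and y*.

x* ≈ 73.5, y* ≈ 115

Set dy/dt = 0 with y > 0: 0.00752x - 0.553 = 0, so x* = 0.553/0.00752 = 73.5.
Set dx/dt = 0 with x > 0: 1.05 - 0.0091y = 0, so y* = 1.05/0.0091 = 115.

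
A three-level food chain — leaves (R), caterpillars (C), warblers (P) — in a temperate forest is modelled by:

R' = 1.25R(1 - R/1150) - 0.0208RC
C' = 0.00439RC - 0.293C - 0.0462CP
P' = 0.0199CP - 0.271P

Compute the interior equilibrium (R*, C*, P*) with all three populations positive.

From dP/dt = 0: 0.0199C* = 0.271, so C* = 13.6.
From dR/dt = 0: 1.25(1 - R*/1150) = 0.0208·13.6, giving R* = 1150·(1 - 0.227) = 889.
From dC/dt = 0: 0.00439·889 - 0.293 = 0.0462P*, so P* = 3.61/0.0462 = 78.2.

R* ≈ 889, C* ≈ 13.6, P* ≈ 78.2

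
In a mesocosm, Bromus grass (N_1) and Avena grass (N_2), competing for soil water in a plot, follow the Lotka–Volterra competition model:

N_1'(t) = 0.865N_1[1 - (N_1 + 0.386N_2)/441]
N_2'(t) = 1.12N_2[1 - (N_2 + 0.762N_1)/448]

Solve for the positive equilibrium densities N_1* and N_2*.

N_1* ≈ 380, N_2* ≈ 159

Setting both brackets to zero gives the nullclines N_1 + 0.386N_2 = 441 and 0.762N_1 + N_2 = 448.
Substituting N_2 = 448 - 0.762N_1 into the first: N_1(1 - 0.386·0.762) = 441 - 0.386·448.
So N_1* = 268/0.706 = 380, and then N_2* = 448 - 0.762·380 = 159.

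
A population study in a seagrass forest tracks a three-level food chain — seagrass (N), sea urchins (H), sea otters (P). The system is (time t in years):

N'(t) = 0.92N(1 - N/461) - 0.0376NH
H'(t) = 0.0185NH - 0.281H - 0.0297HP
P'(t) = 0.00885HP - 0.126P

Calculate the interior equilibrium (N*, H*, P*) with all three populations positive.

N* ≈ 193, H* ≈ 14.2, P* ≈ 111

From dP/dt = 0: 0.00885H* = 0.126, so H* = 14.2.
From dN/dt = 0: 0.92(1 - N*/461) = 0.0376·14.2, giving N* = 461·(1 - 0.582) = 193.
From dH/dt = 0: 0.0185·193 - 0.281 = 0.0297P*, so P* = 3.29/0.0297 = 111.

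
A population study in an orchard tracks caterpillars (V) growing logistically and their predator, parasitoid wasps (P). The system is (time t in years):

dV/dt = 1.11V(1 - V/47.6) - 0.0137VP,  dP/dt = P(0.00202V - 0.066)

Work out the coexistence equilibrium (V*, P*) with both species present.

V* ≈ 32.7, P* ≈ 25.4

From dP/dt = 0 with P > 0: 0.00202V* = 0.066, so V* = 32.7.
Substitute into dV/dt = 0: 1.11(1 - 32.7/47.6) = 0.0137P*.
The bracket is 0.314, giving P* = 0.348/0.0137 = 25.4.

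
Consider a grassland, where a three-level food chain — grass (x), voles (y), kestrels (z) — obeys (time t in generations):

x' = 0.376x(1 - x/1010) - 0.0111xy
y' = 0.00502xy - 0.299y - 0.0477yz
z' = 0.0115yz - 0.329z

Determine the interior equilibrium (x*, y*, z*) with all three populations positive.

From dz/dt = 0: 0.0115y* = 0.329, so y* = 28.6.
From dx/dt = 0: 0.376(1 - x*/1010) = 0.0111·28.6, giving x* = 1010·(1 - 0.845) = 157.
From dy/dt = 0: 0.00502·157 - 0.299 = 0.0477z*, so z* = 0.489/0.0477 = 10.3.

x* ≈ 157, y* ≈ 28.6, z* ≈ 10.3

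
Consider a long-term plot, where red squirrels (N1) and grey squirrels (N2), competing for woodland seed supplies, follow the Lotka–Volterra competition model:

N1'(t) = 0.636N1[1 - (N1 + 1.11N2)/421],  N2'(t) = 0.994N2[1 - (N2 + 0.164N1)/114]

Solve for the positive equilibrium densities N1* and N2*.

N1* ≈ 360, N2* ≈ 55

Setting both brackets to zero gives the nullclines N1 + 1.11N2 = 421 and 0.164N1 + N2 = 114.
Substituting N2 = 114 - 0.164N1 into the first: N1(1 - 1.11·0.164) = 421 - 1.11·114.
So N1* = 294/0.818 = 360, and then N2* = 114 - 0.164·360 = 55.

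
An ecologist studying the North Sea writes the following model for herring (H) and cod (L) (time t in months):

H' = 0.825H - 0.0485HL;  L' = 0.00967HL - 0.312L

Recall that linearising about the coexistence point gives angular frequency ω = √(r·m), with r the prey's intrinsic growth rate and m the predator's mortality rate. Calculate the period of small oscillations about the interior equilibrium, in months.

Here r = 0.825 and m = 0.312, so r·m = 0.257.
ω = √0.257 = 0.507 per month, hence T = 2π/ω ≈ 12.4 months.

T ≈ 12.4 months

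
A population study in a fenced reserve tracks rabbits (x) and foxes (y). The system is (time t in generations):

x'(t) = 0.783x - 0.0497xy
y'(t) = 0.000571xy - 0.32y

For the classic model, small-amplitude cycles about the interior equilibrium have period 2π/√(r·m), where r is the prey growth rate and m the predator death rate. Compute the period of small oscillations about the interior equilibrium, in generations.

T ≈ 12.6 generations

Here r = 0.783 and m = 0.32, so r·m = 0.251.
ω = √0.251 = 0.501 per generation, hence T = 2π/ω ≈ 12.6 generations.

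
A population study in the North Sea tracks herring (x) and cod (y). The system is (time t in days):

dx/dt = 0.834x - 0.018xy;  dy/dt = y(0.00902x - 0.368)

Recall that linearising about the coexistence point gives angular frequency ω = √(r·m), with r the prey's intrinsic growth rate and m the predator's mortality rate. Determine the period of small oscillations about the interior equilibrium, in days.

Here r = 0.834 and m = 0.368, so r·m = 0.307.
ω = √0.307 = 0.554 per day, hence T = 2π/ω ≈ 11.3 days.

T ≈ 11.3 days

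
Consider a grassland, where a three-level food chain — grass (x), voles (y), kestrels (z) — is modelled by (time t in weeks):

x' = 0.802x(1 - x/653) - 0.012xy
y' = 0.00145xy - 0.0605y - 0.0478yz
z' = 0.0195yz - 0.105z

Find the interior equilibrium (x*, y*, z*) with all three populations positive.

x* ≈ 600, y* ≈ 5.38, z* ≈ 16.9

From dz/dt = 0: 0.0195y* = 0.105, so y* = 5.38.
From dx/dt = 0: 0.802(1 - x*/653) = 0.012·5.38, giving x* = 653·(1 - 0.0806) = 600.
From dy/dt = 0: 0.00145·600 - 0.0605 = 0.0478z*, so z* = 0.81/0.0478 = 16.9.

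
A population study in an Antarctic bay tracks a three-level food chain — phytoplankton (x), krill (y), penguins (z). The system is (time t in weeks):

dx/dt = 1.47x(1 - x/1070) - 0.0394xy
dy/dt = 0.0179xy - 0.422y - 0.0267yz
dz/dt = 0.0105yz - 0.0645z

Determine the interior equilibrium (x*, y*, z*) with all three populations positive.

From dz/dt = 0: 0.0105y* = 0.0645, so y* = 6.14.
From dx/dt = 0: 1.47(1 - x*/1070) = 0.0394·6.14, giving x* = 1070·(1 - 0.165) = 894.
From dy/dt = 0: 0.0179·894 - 0.422 = 0.0267z*, so z* = 15.6/0.0267 = 583.

x* ≈ 894, y* ≈ 6.14, z* ≈ 583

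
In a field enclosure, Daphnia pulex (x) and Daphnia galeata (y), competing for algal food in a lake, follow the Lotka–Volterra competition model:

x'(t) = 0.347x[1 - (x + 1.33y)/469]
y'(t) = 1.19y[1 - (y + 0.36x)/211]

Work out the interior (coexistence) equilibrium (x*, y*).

x* ≈ 361, y* ≈ 80.9

Setting both brackets to zero gives the nullclines x + 1.33y = 469 and 0.36x + y = 211.
Substituting y = 211 - 0.36x into the first: x(1 - 1.33·0.36) = 469 - 1.33·211.
So x* = 188/0.521 = 361, and then y* = 211 - 0.36·361 = 80.9.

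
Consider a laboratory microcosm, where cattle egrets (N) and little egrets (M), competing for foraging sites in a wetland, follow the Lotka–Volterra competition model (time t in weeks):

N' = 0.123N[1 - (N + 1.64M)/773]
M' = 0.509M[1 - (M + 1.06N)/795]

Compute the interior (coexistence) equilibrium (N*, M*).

Setting both brackets to zero gives the nullclines N + 1.64M = 773 and 1.06N + M = 795.
Substituting M = 795 - 1.06N into the first: N(1 - 1.64·1.06) = 773 - 1.64·795.
So N* = -531/-0.738 = 719, and then M* = 795 - 1.06·719 = 33.

N* ≈ 719, M* ≈ 33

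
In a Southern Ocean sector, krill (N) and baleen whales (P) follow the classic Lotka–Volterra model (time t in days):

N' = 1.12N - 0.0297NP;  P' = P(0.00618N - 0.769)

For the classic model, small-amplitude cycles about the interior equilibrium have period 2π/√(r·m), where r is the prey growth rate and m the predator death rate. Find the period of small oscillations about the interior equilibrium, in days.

Here r = 1.12 and m = 0.769, so r·m = 0.861.
ω = √0.861 = 0.928 per day, hence T = 2π/ω ≈ 6.77 days.

T ≈ 6.77 days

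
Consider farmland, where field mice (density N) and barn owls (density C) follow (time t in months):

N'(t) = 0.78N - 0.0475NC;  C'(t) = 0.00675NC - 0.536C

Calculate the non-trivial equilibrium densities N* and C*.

N* ≈ 79.4, C* ≈ 16.4

Set dC/dt = 0 with C > 0: 0.00675N - 0.536 = 0, so N* = 0.536/0.00675 = 79.4.
Set dN/dt = 0 with N > 0: 0.78 - 0.0475C = 0, so C* = 0.78/0.0475 = 16.4.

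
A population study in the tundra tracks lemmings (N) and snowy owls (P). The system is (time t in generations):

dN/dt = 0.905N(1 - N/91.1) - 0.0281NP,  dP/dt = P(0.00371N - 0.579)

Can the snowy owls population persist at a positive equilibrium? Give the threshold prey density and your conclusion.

The predator equation gives dP/dt > 0 only when N > 0.579/0.00371 = 156.
Without the predator, N → K = 91.1. Since 91.1 < 156, the predator cannot invade.

Threshold N = 156; K < 156, so no, the predator goes extinct.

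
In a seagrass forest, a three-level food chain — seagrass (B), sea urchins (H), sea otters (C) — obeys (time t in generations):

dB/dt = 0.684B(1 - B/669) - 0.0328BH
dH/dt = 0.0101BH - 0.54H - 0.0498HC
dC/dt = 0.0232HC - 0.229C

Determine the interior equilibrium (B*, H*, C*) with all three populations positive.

From dC/dt = 0: 0.0232H* = 0.229, so H* = 9.87.
From dB/dt = 0: 0.684(1 - B*/669) = 0.0328·9.87, giving B* = 669·(1 - 0.473) = 352.
From dH/dt = 0: 0.0101·352 - 0.54 = 0.0498C*, so C* = 3.02/0.0498 = 60.6.

B* ≈ 352, H* ≈ 9.87, C* ≈ 60.6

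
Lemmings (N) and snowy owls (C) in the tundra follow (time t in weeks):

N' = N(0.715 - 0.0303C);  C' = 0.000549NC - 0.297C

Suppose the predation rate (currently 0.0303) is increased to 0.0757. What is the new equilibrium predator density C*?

At the interior fixed point, setting dN/dt = 0 with N > 0 fixes C* = (prey growth rate)/(NC coefficient) — independent of the other coefficients.
With the change, C* = 0.715/0.0757 = 9.45; it falls from 23.6.

C* ≈ 9.45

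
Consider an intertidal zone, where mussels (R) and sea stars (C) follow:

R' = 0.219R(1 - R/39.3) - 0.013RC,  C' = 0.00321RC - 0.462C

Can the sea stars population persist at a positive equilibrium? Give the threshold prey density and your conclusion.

Threshold R = 144; K < 144, so no, the predator goes extinct.

The predator equation gives dC/dt > 0 only when R > 0.462/0.00321 = 144.
Without the predator, R → K = 39.3. Since 39.3 < 144, the predator cannot invade.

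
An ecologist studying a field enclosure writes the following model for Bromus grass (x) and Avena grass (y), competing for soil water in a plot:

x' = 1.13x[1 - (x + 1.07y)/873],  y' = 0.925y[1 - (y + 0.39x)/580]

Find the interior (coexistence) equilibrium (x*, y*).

Setting both brackets to zero gives the nullclines x + 1.07y = 873 and 0.39x + y = 580.
Substituting y = 580 - 0.39x into the first: x(1 - 1.07·0.39) = 873 - 1.07·580.
So x* = 252/0.583 = 433, and then y* = 580 - 0.39·433 = 411.

x* ≈ 433, y* ≈ 411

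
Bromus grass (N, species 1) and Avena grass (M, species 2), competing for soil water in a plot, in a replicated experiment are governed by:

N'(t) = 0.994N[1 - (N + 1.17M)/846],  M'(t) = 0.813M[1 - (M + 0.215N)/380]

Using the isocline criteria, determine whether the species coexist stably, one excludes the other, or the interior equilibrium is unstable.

stable coexistence

Compare the nullcline intercepts: K1/α12 = 846/1.17 = 723 > K2 = 380; K2/α21 = 380/0.215 = 1770 > K1 = 846.
Since both inequalities hold, each species can invade when rare, so the interior equilibrium is stable.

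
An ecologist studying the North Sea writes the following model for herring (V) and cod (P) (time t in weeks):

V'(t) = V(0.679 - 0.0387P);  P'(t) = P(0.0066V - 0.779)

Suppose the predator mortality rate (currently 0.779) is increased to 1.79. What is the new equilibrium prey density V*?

V* ≈ 271

At the interior fixed point, setting dP/dt = 0 with P > 0 fixes V* = (predator death rate)/(VP coefficient) — independent of the other coefficients.
With the change, V* = 1.79/0.0066 = 271; it rises from 118.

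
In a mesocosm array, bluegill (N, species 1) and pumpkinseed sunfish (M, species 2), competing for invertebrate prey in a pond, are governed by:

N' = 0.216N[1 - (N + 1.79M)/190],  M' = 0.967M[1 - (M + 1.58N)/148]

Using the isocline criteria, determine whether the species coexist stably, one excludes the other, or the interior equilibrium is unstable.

unstable coexistence (outcome depends on initial conditions)

Compare the nullcline intercepts: K1/α12 = 190/1.79 = 106 < K2 = 148; K2/α21 = 148/1.58 = 93.7 < K1 = 190.
Since both are reversed, neither can invade when rare; the interior point is a saddle.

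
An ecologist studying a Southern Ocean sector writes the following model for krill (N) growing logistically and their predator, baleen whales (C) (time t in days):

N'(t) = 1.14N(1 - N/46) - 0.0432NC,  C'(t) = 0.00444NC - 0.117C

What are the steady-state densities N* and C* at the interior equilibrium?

From dC/dt = 0 with C > 0: 0.00444N* = 0.117, so N* = 26.4.
Substitute into dN/dt = 0: 1.14(1 - 26.4/46) = 0.0432C*.
The bracket is 0.427, giving C* = 0.487/0.0432 = 11.3.

N* ≈ 26.4, C* ≈ 11.3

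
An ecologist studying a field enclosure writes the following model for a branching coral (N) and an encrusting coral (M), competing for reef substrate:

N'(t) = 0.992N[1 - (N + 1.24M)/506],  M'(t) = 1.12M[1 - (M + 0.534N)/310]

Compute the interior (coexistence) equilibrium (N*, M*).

N* ≈ 360, M* ≈ 118

Setting both brackets to zero gives the nullclines N + 1.24M = 506 and 0.534N + M = 310.
Substituting M = 310 - 0.534N into the first: N(1 - 1.24·0.534) = 506 - 1.24·310.
So N* = 122/0.338 = 360, and then M* = 310 - 0.534·360 = 118.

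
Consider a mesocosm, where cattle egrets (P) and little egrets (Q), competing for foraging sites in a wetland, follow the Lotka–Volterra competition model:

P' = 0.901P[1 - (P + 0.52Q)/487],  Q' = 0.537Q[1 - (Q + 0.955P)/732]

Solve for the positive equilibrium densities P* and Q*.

P* ≈ 211, Q* ≈ 530

Setting both brackets to zero gives the nullclines P + 0.52Q = 487 and 0.955P + Q = 732.
Substituting Q = 732 - 0.955P into the first: P(1 - 0.52·0.955) = 487 - 0.52·732.
So P* = 106/0.503 = 211, and then Q* = 732 - 0.955·211 = 530.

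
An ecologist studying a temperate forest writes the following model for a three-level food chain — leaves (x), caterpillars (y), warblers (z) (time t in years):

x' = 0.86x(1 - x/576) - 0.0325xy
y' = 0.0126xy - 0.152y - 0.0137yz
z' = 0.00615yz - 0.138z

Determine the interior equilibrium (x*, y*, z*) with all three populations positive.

x* ≈ 87.6, y* ≈ 22.4, z* ≈ 69.4

From dz/dt = 0: 0.00615y* = 0.138, so y* = 22.4.
From dx/dt = 0: 0.86(1 - x*/576) = 0.0325·22.4, giving x* = 576·(1 - 0.848) = 87.6.
From dy/dt = 0: 0.0126·87.6 - 0.152 = 0.0137z*, so z* = 0.951/0.0137 = 69.4.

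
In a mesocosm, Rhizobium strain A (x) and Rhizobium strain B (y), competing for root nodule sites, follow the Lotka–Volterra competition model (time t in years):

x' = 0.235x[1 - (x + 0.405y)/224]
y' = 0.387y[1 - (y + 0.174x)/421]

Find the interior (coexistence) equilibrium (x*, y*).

x* ≈ 57.6, y* ≈ 411

Setting both brackets to zero gives the nullclines x + 0.405y = 224 and 0.174x + y = 421.
Substituting y = 421 - 0.174x into the first: x(1 - 0.405·0.174) = 224 - 0.405·421.
So x* = 53.5/0.93 = 57.6, and then y* = 421 - 0.174·57.6 = 411.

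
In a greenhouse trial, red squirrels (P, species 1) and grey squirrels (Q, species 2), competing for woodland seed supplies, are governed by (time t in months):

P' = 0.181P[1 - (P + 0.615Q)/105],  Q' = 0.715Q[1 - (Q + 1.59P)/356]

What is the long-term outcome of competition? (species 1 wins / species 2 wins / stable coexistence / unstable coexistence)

Compare the nullcline intercepts: K1/α12 = 105/0.615 = 171 < K2 = 356; K2/α21 = 356/1.59 = 224 > K1 = 105.
Since the inequalities point opposite ways, species 2 can invade but species 1 cannot.

species 2 excludes species 1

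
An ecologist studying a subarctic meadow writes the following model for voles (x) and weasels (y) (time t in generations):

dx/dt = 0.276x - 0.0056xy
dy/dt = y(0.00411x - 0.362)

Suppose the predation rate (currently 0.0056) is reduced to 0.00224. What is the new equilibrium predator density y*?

y* ≈ 123

At the interior fixed point, setting dx/dt = 0 with x > 0 fixes y* = (prey growth rate)/(xy coefficient) — independent of the other coefficients.
With the change, y* = 0.276/0.00224 = 123; it rises from 49.3.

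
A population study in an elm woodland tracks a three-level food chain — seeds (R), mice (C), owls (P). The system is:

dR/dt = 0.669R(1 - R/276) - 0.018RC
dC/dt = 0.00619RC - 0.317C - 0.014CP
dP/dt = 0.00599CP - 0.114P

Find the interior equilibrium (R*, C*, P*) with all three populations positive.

R* ≈ 135, C* ≈ 19, P* ≈ 36.9

From dP/dt = 0: 0.00599C* = 0.114, so C* = 19.
From dR/dt = 0: 0.669(1 - R*/276) = 0.018·19, giving R* = 276·(1 - 0.512) = 135.
From dC/dt = 0: 0.00619·135 - 0.317 = 0.014P*, so P* = 0.517/0.014 = 36.9.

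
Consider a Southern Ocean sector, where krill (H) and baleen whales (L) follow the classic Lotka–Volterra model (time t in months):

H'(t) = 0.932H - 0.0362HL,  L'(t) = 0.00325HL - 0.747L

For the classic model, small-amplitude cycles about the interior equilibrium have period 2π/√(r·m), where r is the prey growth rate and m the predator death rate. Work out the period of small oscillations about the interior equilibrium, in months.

T ≈ 7.53 months

Here r = 0.932 and m = 0.747, so r·m = 0.696.
ω = √0.696 = 0.834 per month, hence T = 2π/ω ≈ 7.53 months.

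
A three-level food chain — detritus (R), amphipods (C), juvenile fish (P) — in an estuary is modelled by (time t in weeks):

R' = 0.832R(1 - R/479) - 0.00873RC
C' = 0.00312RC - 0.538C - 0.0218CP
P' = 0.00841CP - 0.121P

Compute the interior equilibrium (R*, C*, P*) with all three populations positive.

From dP/dt = 0: 0.00841C* = 0.121, so C* = 14.4.
From dR/dt = 0: 0.832(1 - R*/479) = 0.00873·14.4, giving R* = 479·(1 - 0.151) = 407.
From dC/dt = 0: 0.00312·407 - 0.538 = 0.0218P*, so P* = 0.731/0.0218 = 33.5.

R* ≈ 407, C* ≈ 14.4, P* ≈ 33.5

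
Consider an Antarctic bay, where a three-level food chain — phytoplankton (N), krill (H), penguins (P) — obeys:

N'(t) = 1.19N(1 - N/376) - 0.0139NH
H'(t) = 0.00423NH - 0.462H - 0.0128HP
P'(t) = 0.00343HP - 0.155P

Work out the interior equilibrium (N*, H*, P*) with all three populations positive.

From dP/dt = 0: 0.00343H* = 0.155, so H* = 45.2.
From dN/dt = 0: 1.19(1 - N*/376) = 0.0139·45.2, giving N* = 376·(1 - 0.528) = 178.
From dH/dt = 0: 0.00423·178 - 0.462 = 0.0128P*, so P* = 0.289/0.0128 = 22.6.

N* ≈ 178, H* ≈ 45.2, P* ≈ 22.6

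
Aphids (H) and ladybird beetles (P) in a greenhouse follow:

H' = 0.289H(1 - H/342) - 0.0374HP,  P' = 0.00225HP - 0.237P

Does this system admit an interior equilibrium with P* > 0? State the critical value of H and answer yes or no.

The predator equation gives dP/dt > 0 only when H > 0.237/0.00225 = 105.
Without the predator, H → K = 342. Since 342 > 105, the predator can invade and persist.

Threshold H = 105; K > 105, so yes, the predator persists.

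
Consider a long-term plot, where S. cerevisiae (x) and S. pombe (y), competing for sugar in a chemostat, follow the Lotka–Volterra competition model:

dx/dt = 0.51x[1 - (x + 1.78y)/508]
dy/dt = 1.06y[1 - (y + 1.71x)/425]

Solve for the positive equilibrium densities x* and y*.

x* ≈ 122, y* ≈ 217

Setting both brackets to zero gives the nullclines x + 1.78y = 508 and 1.71x + y = 425.
Substituting y = 425 - 1.71x into the first: x(1 - 1.78·1.71) = 508 - 1.78·425.
So x* = -248/-2.04 = 122, and then y* = 425 - 1.71·122 = 217.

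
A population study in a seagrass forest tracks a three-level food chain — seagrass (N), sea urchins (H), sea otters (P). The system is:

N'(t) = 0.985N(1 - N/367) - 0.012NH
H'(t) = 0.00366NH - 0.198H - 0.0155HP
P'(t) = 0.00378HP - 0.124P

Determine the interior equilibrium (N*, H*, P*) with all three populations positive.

N* ≈ 220, H* ≈ 32.8, P* ≈ 39.3

From dP/dt = 0: 0.00378H* = 0.124, so H* = 32.8.
From dN/dt = 0: 0.985(1 - N*/367) = 0.012·32.8, giving N* = 367·(1 - 0.4) = 220.
From dH/dt = 0: 0.00366·220 - 0.198 = 0.0155P*, so P* = 0.608/0.0155 = 39.3.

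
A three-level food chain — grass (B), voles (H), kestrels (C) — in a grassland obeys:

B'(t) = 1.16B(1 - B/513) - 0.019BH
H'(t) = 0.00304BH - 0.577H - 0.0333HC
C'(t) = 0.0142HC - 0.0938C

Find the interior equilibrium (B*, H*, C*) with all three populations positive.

From dC/dt = 0: 0.0142H* = 0.0938, so H* = 6.61.
From dB/dt = 0: 1.16(1 - B*/513) = 0.019·6.61, giving B* = 513·(1 - 0.108) = 457.
From dH/dt = 0: 0.00304·457 - 0.577 = 0.0333C*, so C* = 0.814/0.0333 = 24.4.

B* ≈ 457, H* ≈ 6.61, C* ≈ 24.4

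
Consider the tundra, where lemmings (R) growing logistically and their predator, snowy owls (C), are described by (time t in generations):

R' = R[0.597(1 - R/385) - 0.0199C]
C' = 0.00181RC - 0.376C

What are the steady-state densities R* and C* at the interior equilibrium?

From dC/dt = 0 with C > 0: 0.00181R* = 0.376, so R* = 208.
Substitute into dR/dt = 0: 0.597(1 - 208/385) = 0.0199C*.
The bracket is 0.46, giving C* = 0.275/0.0199 = 13.8.

R* ≈ 208, C* ≈ 13.8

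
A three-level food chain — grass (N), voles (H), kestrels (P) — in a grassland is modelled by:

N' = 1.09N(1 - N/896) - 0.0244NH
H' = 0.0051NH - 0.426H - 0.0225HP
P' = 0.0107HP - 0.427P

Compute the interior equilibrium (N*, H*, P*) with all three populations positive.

From dP/dt = 0: 0.0107H* = 0.427, so H* = 39.9.
From dN/dt = 0: 1.09(1 - N*/896) = 0.0244·39.9, giving N* = 896·(1 - 0.893) = 95.6.
From dH/dt = 0: 0.0051·95.6 - 0.426 = 0.0225P*, so P* = 0.0615/0.0225 = 2.73.

N* ≈ 95.6, H* ≈ 39.9, P* ≈ 2.73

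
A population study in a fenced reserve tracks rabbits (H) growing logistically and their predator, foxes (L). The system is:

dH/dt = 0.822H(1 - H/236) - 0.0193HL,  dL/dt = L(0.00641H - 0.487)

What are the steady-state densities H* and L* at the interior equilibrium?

H* ≈ 76, L* ≈ 28.9

From dL/dt = 0 with L > 0: 0.00641H* = 0.487, so H* = 76.
Substitute into dH/dt = 0: 0.822(1 - 76/236) = 0.0193L*.
The bracket is 0.678, giving L* = 0.557/0.0193 = 28.9.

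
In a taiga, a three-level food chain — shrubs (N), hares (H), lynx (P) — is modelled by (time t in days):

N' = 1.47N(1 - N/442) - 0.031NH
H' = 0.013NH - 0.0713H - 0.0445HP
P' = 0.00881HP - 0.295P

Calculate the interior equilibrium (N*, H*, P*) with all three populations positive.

From dP/dt = 0: 0.00881H* = 0.295, so H* = 33.5.
From dN/dt = 0: 1.47(1 - N*/442) = 0.031·33.5, giving N* = 442·(1 - 0.706) = 130.
From dH/dt = 0: 0.013·130 - 0.0713 = 0.0445P*, so P* = 1.62/0.0445 = 36.3.

N* ≈ 130, H* ≈ 33.5, P* ≈ 36.3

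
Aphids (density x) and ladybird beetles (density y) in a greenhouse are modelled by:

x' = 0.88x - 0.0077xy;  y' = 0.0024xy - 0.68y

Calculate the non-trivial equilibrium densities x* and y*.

Set dy/dt = 0 with y > 0: 0.0024x - 0.68 = 0, so x* = 0.68/0.0024 = 283.
Set dx/dt = 0 with x > 0: 0.88 - 0.0077y = 0, so y* = 0.88/0.0077 = 114.

x* ≈ 283, y* ≈ 114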